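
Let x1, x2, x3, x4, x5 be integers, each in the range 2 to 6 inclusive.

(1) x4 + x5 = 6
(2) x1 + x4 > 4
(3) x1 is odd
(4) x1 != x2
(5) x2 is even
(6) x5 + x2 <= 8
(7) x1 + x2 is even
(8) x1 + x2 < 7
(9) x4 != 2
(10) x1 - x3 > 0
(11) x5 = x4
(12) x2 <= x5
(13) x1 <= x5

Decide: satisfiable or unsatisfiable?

Constraint 3 makes x1 odd and constraint 5 makes x2 even, so x1 + x2 must be odd. Constraint 7 says x1 + x2 is even — contradiction.

Unsatisfiable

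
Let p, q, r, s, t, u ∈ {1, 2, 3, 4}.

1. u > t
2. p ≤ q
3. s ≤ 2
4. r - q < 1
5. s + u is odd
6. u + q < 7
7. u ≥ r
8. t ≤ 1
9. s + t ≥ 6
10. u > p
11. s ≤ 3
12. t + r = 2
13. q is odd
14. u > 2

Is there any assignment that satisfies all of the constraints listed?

Unsatisfiable

From constraint 11: s ≤ 3. From constraint 8: t ≤ 1. Hence s + t ≤ 4. But constraint 9 requires s + t ≥ 6, and 6 > 4. Contradiction.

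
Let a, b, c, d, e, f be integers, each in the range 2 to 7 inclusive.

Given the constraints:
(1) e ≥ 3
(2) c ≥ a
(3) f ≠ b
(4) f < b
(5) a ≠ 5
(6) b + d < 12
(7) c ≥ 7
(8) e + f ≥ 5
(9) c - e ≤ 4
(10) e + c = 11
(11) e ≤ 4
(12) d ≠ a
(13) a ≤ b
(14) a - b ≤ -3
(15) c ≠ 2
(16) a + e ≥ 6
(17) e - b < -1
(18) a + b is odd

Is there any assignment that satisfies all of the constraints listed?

Satisfiable

Take a = 3, b = 6, c = 7, d = 5, e = 4, f = 2. Then constraint 6: b + d = 11; constraint 8: e + f = 6, and every other listed constraint is also met.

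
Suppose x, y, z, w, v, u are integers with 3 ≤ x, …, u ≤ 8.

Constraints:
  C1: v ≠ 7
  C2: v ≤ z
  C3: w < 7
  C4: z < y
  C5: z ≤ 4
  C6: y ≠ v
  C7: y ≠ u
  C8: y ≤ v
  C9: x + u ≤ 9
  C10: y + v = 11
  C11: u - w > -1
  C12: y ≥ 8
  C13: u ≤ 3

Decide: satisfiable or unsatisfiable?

Unsatisfiable

From constraints 8 and 12: v ≥ y and y ≥ 8, so v ≥ 8. From constraints 2 and 5: v ≤ z and z ≤ 4, so v ≤ 4. But 4 < 8, so no value of v works.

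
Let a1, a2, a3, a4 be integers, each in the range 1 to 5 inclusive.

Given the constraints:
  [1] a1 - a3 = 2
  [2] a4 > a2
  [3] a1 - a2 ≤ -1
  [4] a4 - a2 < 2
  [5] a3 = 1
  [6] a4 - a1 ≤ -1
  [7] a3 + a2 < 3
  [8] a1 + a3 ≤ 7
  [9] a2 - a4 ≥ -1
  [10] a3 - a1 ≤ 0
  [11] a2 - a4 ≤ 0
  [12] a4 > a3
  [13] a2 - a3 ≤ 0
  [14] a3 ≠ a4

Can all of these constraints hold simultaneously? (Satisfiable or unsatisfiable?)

Unsatisfiable

Constraints 3, 6, and 11 give a4 − a2 ≥ 0, a2 − a1 ≥ 1, a1 − a4 ≥ 1.
Adding all 3 inequalities: the left sides telescope to 0, and the right sides sum to 0 + 1 + 1 = 2. So 0 ≥ 2, which is false.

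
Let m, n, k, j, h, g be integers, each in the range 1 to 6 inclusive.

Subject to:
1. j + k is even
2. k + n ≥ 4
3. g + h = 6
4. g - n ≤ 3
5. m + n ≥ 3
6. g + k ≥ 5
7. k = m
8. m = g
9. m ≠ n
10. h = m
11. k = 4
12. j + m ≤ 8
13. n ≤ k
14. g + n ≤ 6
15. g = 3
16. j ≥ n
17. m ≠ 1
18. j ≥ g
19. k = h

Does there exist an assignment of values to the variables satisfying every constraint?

Unsatisfiable

Constraint 11 fixes k = 4 and constraint 15 fixes g = 3. Constraints 8, 10, and 19 give k = h = m = g, so k = g. But 4 ≠ 3 — contradiction.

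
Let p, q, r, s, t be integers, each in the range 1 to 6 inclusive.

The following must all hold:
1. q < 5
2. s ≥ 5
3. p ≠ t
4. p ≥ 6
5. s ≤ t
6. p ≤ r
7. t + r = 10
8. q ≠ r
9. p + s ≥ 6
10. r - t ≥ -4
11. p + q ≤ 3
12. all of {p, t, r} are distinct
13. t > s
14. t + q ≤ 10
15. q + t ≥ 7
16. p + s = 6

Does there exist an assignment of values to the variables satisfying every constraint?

Unsatisfiable

From constraints 2 and 5: t ≥ s ≥ 5. From constraints 4 and 6: r ≥ p ≥ 6. Hence t + r ≥ 11. But constraint 7 requires t + r = 10, and 10 < 11. Contradiction.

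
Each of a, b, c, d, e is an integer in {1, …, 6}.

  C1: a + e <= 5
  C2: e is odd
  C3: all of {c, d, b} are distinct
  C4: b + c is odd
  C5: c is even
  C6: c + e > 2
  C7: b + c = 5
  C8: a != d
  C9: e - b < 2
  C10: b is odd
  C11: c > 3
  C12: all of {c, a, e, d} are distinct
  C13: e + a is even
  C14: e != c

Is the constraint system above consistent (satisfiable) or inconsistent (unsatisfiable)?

Satisfiable

The assignment a = 3, b = 1, c = 4, d = 5, e = 1 works:
  constraint 1 holds since a + e = 4.
  constraint 6 holds since c + e = 5.
The rest check out directly.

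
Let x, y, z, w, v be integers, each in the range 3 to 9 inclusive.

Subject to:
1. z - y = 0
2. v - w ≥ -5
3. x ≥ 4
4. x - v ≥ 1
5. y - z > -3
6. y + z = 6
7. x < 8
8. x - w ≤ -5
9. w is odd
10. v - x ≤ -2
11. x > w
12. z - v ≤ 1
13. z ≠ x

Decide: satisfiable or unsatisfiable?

Constraints 2, 8, and 10 give x − v ≥ 2, v − w ≥ -5, w − x ≥ 5.
Adding all 3 inequalities: the left sides telescope to 0, and the right sides sum to 2 + (-5) + 5 = 2. So 0 ≥ 2, which is false.

Unsatisfiable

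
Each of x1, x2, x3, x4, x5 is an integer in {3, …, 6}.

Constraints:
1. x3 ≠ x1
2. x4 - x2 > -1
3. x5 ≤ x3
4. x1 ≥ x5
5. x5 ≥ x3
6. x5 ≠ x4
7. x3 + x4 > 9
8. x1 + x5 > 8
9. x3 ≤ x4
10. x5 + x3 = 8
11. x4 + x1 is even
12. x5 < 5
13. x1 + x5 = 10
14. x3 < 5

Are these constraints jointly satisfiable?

Satisfiable

Setting (x1, x2, x3, x4, x5) = (6, 6, 4, 6, 4) satisfies everything: constraint 2: x4 - x2 = 0; constraint 7: x3 + x4 = 10, and the others follow.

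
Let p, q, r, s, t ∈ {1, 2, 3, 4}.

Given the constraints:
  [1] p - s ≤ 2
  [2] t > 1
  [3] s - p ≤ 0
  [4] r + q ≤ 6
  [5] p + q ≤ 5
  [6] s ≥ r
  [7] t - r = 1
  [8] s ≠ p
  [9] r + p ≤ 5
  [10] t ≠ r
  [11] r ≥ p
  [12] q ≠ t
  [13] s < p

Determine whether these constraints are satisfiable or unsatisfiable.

Unsatisfiable

Constraints 6, 11, and 13 give p ≤ r, r ≤ s, s < p. Chaining: p ≤ r ≤ s < p, which forces p < p — impossible.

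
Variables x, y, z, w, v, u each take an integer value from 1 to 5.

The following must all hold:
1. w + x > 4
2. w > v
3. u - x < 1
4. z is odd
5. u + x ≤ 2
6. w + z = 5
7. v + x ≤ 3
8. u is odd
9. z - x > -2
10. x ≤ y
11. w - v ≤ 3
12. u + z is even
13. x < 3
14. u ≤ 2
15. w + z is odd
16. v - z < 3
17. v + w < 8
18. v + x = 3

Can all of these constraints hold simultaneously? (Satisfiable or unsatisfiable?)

Try x = 1, y = 5, z = 1, w = 4, v = 2, u = 1.
Check constraint 1: w + x = 5; constraint 3: u - x = 0; constraint 5: u + x = 2. The remaining constraints are straightforward to verify.

Satisfiable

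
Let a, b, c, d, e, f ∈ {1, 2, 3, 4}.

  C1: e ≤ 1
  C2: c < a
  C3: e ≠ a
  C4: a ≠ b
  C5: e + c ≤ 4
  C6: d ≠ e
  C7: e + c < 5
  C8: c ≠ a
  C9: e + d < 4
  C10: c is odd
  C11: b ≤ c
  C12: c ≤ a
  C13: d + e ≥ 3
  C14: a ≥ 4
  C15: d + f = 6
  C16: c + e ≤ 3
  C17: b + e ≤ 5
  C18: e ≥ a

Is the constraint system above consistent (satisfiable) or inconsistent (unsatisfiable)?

Unsatisfiable

From constraints 14 and 18: e ≥ a and a ≥ 4, so e ≥ 4. From constraint 1: e ≤ 1. But 1 < 4, so no value of e works.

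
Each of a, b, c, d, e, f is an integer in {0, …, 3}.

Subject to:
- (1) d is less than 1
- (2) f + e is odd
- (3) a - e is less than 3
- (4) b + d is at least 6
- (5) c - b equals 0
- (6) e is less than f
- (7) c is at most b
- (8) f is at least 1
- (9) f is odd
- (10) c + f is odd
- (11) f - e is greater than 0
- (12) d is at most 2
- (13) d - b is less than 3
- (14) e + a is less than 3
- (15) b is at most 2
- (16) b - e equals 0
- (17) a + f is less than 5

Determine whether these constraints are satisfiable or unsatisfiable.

From constraint 15: b ≤ 2. From constraint 12: d ≤ 2. Hence b + d ≤ 4. But constraint 4 requires b + d ≥ 6, and 6 > 4. Contradiction.

Unsatisfiable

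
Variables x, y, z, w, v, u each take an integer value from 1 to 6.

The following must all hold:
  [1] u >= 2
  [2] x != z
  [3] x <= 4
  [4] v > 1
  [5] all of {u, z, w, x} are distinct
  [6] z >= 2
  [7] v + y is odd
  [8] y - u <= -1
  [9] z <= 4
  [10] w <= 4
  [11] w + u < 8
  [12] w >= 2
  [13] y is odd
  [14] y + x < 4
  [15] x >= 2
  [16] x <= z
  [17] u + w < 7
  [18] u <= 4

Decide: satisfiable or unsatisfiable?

Unsatisfiable

Constraints 1, 3, 6, 9, 10, 12, 15, and 18 confine each of u, z, w, x to the 3 values {2, …, 4}.
Constraint 5 requires all 4 of them to be distinct, but only 3 values are available — impossible by the pigeonhole principle.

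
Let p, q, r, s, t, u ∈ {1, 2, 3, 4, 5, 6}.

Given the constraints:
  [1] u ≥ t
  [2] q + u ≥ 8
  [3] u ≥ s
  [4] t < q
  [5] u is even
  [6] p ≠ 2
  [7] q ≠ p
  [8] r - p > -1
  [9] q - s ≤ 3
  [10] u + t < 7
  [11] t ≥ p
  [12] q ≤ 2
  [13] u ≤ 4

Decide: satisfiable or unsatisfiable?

From constraint 12: q ≤ 2. From constraint 13: u ≤ 4. Hence q + u ≤ 6. But constraint 2 requires q + u ≥ 8, and 8 > 6. Contradiction.

Unsatisfiable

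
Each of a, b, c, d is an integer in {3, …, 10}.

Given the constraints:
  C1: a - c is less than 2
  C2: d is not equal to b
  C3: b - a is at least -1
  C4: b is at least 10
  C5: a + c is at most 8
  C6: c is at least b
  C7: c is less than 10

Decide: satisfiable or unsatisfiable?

From constraints 4 and 6: c ≥ b and b ≥ 10, so c ≥ 10. From constraint 7: c ≤ 9. But 9 < 10, so no value of c works.

Unsatisfiable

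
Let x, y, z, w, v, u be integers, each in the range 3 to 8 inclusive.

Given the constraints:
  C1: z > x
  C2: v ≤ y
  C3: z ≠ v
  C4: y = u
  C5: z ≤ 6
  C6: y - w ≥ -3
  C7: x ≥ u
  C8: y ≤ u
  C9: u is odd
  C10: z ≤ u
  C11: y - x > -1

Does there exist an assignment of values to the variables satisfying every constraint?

Constraints 1, 7, and 10 give z ≤ u, u ≤ x, x < z. Chaining: z ≤ u ≤ x < z, which forces z < z — impossible.

Unsatisfiable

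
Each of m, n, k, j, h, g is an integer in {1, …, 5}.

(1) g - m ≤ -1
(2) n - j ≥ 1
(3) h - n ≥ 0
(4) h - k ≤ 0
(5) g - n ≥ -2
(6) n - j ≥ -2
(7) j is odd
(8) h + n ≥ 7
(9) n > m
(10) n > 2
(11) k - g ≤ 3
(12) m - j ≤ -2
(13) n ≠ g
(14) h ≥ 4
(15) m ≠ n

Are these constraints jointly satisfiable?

Constraints 1, 2, 3, 4, 11, and 12 give g − k ≥ -3, k − h ≥ 0, h − n ≥ 0, n − j ≥ 1, j − m ≥ 2, m − g ≥ 1.
Adding all 6 inequalities: the left sides telescope to 0, and the right sides sum to (-3) + 0 + 0 + 1 + 2 + 1 = 1. So 0 ≥ 1, which is false.

Unsatisfiable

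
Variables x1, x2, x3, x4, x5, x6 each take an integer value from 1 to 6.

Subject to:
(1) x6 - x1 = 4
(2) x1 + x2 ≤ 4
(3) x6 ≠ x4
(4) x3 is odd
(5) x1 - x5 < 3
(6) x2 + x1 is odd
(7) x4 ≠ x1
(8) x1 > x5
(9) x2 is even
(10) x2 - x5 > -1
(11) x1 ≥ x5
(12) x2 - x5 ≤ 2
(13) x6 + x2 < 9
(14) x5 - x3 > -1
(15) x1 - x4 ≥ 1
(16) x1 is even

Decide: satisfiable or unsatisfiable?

Constraint 9 makes x2 even and constraint 16 makes x1 even, so x2 + x1 must be even. Constraint 6 says x2 + x1 is odd — contradiction.

Unsatisfiable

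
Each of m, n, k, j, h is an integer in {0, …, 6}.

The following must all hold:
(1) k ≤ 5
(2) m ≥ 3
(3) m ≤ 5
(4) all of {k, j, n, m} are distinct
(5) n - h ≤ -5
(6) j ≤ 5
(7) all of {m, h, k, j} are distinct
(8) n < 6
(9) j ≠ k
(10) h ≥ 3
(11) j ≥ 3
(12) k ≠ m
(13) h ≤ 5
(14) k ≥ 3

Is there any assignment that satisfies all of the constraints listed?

Unsatisfiable

Constraints 1, 2, 3, 6, 10, 11, 13, and 14 confine each of m, h, k, j to the 3 values {3, …, 5}.
Constraint 7 requires all 4 of them to be distinct, but only 3 values are available — impossible by the pigeonhole principle.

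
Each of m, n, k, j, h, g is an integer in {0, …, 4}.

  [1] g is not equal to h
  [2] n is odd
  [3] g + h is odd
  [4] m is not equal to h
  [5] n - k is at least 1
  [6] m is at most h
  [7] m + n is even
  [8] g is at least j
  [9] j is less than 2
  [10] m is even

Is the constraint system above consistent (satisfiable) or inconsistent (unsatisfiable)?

Constraint 10 makes m even and constraint 2 makes n odd, so m + n must be odd. Constraint 7 says m + n is even — contradiction.

Unsatisfiable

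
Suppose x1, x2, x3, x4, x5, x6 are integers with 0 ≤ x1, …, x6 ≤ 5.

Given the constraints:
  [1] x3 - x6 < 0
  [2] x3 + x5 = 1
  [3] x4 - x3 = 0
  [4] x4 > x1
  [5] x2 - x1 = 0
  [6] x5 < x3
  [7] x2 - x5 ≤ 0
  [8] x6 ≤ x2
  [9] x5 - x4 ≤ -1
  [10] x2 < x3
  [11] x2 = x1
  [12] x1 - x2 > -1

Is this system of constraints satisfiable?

Constraints 1, 6, 7, and 8 give x2 ≤ x5, x5 < x3, x3 < x6, x6 ≤ x2. Chaining: x2 ≤ x5 < x3 < x6 ≤ x2, which forces x2 < x2 — impossible.

Unsatisfiable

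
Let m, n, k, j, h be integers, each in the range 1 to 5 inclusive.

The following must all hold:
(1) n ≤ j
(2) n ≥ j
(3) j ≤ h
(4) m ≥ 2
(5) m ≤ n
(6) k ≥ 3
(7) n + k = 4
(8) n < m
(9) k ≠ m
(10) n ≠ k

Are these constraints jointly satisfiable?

Unsatisfiable

From constraints 4 and 5: n ≥ m ≥ 2. From constraint 6: k ≥ 3. Hence n + k ≥ 5. But constraint 7 requires n + k = 4, and 4 < 5. Contradiction.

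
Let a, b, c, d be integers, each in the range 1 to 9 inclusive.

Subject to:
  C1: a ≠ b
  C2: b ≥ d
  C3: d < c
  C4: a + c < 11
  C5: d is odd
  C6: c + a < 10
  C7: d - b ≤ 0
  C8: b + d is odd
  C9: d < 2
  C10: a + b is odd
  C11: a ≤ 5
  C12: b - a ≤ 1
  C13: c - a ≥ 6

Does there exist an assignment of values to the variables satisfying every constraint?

Try a = 1, b = 2, c = 7, d = 1.
Check constraint 4: a + c = 8; constraint 6: c + a = 8. The remaining constraints are straightforward to verify.

Satisfiable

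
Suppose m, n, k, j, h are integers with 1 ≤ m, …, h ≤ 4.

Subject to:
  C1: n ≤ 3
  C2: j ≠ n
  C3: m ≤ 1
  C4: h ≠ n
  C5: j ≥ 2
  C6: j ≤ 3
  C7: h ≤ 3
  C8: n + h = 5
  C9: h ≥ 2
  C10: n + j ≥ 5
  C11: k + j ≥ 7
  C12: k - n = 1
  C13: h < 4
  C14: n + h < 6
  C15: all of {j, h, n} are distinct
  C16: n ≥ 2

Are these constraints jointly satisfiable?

Constraints 1, 5, 6, 7, 9, and 16 confine each of j, h, n to the 2 values {2, 3}.
Constraint 15 requires all 3 of them to be distinct, but only 2 values are available — impossible by the pigeonhole principle.

Unsatisfiable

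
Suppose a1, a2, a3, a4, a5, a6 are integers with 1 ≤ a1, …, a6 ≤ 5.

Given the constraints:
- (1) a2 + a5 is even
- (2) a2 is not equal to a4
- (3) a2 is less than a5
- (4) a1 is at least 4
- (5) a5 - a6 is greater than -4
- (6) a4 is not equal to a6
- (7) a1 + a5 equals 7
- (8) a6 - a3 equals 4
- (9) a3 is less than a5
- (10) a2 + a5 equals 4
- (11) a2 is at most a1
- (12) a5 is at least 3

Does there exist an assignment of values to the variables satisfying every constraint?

Satisfiable

Take a1 = 4, a2 = 1, a3 = 1, a4 = 3, a5 = 3, a6 = 5. Then constraint 5: a5 - a6 = -2; constraint 7: a1 + a5 = 7; constraint 8: a6 - a3 = 4, and every other listed constraint is also met.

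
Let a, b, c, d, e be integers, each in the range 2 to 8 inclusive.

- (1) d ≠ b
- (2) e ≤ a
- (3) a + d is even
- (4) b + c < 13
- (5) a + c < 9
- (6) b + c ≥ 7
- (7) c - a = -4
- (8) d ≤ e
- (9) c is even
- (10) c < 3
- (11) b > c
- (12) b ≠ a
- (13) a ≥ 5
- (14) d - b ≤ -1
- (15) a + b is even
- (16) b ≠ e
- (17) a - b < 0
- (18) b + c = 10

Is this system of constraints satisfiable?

Satisfiable

One satisfying assignment is a = 6, b = 8, c = 2, d = 6, e = 6.
For the less obvious constraints — constraint 4: b + c = 10; constraint 5: a + c = 8 — and the others hold by inspection.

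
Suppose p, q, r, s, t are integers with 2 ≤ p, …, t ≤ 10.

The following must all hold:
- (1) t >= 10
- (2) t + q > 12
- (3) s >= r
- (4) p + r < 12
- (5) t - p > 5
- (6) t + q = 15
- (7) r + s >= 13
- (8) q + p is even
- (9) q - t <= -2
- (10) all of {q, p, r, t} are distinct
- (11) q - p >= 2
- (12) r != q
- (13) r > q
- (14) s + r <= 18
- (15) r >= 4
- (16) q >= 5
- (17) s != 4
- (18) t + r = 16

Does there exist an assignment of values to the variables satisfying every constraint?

Take p = 3, q = 5, r = 6, s = 10, t = 10. Then constraint 2: t + q = 15; constraint 4: p + r = 9, and every other listed constraint is also met.

Satisfiable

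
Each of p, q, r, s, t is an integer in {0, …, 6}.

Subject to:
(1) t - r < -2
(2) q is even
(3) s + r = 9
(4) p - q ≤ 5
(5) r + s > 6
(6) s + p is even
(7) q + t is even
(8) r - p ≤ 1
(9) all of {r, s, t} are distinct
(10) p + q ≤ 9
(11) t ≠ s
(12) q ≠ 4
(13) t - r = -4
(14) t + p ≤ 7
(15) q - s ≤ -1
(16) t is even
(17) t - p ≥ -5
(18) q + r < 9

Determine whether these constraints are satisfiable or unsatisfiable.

Satisfiable

Try p = 5, q = 2, r = 4, s = 5, t = 0.
Check constraint 1: t - r = -4; constraint 3: s + r = 9. The remaining constraints are straightforward to verify.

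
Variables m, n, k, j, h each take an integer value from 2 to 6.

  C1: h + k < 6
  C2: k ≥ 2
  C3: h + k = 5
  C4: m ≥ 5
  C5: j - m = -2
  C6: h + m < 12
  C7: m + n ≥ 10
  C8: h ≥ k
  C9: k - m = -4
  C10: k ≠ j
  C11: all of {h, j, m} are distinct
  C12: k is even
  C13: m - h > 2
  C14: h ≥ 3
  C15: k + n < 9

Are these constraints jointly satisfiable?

Satisfiable

One satisfying assignment is m = 6, n = 5, k = 2, j = 4, h = 3.
For the less obvious constraints — constraint 1: h + k = 5; constraint 3: h + k = 5 — and the others hold by inspection.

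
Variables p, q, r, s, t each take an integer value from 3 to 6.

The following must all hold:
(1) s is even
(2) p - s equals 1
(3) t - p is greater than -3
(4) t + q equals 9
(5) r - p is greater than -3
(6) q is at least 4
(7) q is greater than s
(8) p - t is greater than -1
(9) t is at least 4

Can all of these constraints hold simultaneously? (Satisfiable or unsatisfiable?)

Satisfiable

Try p = 5, q = 5, r = 3, s = 4, t = 4.
Check constraint 2: p - s = 1; constraint 3: t - p = -1; constraint 4: t + q = 9. The remaining constraints are straightforward to verify.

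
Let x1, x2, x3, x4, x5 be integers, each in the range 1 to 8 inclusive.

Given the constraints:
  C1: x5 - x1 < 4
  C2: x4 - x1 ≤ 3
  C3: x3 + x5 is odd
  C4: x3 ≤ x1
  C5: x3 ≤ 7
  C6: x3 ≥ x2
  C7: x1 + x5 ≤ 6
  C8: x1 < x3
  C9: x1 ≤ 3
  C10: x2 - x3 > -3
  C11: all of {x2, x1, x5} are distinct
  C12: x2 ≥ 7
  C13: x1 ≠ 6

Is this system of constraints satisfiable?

From constraints 6 and 12: x3 ≥ x2 and x2 ≥ 7, so x3 ≥ 7. From constraints 4 and 9: x3 ≤ x1 and x1 ≤ 3, so x3 ≤ 3. But 3 < 7, so no value of x3 works.

Unsatisfiable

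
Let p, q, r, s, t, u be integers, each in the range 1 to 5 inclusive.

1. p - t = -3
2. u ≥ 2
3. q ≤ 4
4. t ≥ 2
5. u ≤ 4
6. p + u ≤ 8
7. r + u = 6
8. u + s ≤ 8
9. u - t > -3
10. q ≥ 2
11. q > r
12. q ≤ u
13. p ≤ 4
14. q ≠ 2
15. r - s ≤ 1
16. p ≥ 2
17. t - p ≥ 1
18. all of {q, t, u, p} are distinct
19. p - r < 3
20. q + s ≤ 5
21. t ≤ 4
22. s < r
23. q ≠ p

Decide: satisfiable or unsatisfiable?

Constraints 2, 3, 4, 5, 10, 13, 16, and 21 confine each of q, t, u, p to the 3 values {2, …, 4}.
Constraint 18 requires all 4 of them to be distinct, but only 3 values are available — impossible by the pigeonhole principle.

Unsatisfiable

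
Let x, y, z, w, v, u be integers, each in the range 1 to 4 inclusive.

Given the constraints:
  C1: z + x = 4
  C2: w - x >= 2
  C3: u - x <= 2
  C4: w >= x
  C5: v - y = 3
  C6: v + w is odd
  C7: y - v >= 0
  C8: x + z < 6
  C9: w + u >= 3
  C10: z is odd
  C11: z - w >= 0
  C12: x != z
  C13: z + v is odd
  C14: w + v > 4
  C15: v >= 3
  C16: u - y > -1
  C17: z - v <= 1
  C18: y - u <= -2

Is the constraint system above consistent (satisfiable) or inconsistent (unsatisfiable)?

Constraints 2, 3, 7, 11, 17, and 18 give w − x ≥ 2, x − u ≥ -2, u − y ≥ 2, y − v ≥ 0, v − z ≥ -1, z − w ≥ 0.
Adding all 6 inequalities: the left sides telescope to 0, and the right sides sum to 2 + (-2) + 2 + 0 + (-1) + 0 = 1. So 0 ≥ 1, which is false.

Unsatisfiable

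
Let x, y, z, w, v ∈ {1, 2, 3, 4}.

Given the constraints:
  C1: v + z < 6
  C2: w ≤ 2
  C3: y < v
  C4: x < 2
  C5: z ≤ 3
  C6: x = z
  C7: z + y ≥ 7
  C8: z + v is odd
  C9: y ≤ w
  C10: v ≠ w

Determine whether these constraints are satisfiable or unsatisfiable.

From constraint 5: z ≤ 3. From constraints 2 and 9: y ≤ w ≤ 2. Hence z + y ≤ 5. But constraint 7 requires z + y ≥ 7, and 7 > 5. Contradiction.

Unsatisfiable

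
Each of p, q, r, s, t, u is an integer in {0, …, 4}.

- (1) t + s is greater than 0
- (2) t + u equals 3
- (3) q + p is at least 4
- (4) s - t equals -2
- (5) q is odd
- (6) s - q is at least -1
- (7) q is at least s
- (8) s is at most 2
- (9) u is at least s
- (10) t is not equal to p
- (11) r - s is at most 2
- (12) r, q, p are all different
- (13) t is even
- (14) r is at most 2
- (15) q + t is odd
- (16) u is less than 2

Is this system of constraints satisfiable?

Satisfiable

Try p = 3, q = 1, r = 2, s = 0, t = 2, u = 1.
Check constraint 1: t + s = 2; constraint 2: t + u = 3; constraint 3: q + p = 4. The remaining constraints are straightforward to verify.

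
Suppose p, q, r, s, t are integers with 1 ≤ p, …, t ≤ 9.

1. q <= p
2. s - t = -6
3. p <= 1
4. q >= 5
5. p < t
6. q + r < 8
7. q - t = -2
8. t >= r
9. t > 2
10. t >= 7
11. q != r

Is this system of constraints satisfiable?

Unsatisfiable

From constraints 1 and 4: p ≥ q and q ≥ 5, so p ≥ 5. From constraint 3: p ≤ 1. But 1 < 5, so no value of p works.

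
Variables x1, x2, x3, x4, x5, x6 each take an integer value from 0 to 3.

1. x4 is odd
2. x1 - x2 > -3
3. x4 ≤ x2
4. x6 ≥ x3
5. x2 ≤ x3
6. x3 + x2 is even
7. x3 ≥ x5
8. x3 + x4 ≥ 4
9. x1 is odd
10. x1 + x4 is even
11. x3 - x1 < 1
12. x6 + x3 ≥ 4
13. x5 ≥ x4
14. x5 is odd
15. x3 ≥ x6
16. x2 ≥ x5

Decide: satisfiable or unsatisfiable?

The assignment x1 = 3, x2 = 3, x3 = 3, x4 = 1, x5 = 3, x6 = 3 works:
  constraint 2 holds since x1 - x2 = 0.
  constraint 8 holds since x3 + x4 = 4.
  constraint 11 holds since x3 - x1 = 0.
The rest check out directly.

Satisfiable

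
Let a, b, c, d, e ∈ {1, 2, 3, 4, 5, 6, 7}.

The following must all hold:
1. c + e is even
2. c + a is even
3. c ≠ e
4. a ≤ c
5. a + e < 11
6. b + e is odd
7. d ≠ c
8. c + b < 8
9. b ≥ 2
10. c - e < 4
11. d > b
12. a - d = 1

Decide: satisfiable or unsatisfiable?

Satisfiable

Setting (a, b, c, d, e) = (5, 2, 5, 4, 3) satisfies everything: constraint 5: a + e = 8; constraint 8: c + b = 7; constraint 10: c - e = 2, and the others follow.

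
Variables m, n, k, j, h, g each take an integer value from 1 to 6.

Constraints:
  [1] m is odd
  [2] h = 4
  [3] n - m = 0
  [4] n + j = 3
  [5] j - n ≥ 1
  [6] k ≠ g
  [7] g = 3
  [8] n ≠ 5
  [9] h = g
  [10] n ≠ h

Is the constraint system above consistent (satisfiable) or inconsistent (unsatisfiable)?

Constraint 2 fixes h = 4 and constraint 7 fixes g = 3, but constraint 9 requires h = g. Since 4 ≠ 3, contradiction.

Unsatisfiable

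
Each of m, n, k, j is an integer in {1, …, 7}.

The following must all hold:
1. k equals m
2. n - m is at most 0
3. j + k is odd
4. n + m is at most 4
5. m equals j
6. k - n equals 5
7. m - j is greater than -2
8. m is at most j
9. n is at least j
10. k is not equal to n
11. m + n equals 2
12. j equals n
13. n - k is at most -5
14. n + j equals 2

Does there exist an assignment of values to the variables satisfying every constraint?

Unsatisfiable

From constraints 1, 5, and 12, k = m = j = n, so k = n. But constraint 10 says k ≠ n. Contradiction.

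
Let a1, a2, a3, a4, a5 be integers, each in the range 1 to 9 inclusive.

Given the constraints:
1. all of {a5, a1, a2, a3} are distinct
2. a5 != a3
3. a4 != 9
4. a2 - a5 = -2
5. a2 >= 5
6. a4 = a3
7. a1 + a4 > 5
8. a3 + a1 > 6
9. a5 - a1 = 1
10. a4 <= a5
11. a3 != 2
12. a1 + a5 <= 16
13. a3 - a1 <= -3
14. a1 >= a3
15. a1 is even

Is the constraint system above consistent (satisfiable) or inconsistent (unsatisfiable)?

Satisfiable

The assignment a1 = 6, a2 = 5, a3 = 1, a4 = 1, a5 = 7 works:
  constraint 4 holds since a2 - a5 = -2.
  constraint 7 holds since a1 + a4 = 7.
  constraint 8 holds since a3 + a1 = 7.
The rest check out directly.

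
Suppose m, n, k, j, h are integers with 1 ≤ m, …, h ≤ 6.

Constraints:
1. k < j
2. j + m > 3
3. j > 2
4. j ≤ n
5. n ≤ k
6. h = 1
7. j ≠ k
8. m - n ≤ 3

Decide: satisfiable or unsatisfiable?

Unsatisfiable

Constraints 1, 4, and 5 give k < j, j ≤ n, n ≤ k. Chaining: k < j ≤ n ≤ k, which forces k < k — impossible.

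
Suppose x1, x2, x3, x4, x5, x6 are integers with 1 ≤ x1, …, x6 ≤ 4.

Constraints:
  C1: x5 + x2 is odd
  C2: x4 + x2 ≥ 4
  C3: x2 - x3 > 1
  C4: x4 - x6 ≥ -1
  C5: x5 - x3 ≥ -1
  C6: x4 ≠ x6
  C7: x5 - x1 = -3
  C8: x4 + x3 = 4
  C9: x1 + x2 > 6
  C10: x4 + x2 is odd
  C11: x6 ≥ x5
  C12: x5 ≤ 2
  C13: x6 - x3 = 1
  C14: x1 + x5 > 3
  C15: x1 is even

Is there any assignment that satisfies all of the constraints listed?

Satisfiable

Take x1 = 4, x2 = 4, x3 = 1, x4 = 3, x5 = 1, x6 = 2. Then constraint 2: x4 + x2 = 7; constraint 3: x2 - x3 = 3; constraint 4: x4 - x6 = 1, and every other listed constraint is also met.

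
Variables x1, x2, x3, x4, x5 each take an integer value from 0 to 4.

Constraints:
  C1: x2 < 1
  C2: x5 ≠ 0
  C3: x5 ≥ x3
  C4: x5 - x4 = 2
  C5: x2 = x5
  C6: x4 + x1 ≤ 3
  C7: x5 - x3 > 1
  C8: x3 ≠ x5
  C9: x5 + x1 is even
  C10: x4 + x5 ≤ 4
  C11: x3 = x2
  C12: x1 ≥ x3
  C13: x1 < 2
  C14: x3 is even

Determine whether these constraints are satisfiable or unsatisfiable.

Unsatisfiable

From constraints 5 and 11, x3 = x2 = x5, so x3 = x5. But constraint 8 says x3 ≠ x5. Contradiction.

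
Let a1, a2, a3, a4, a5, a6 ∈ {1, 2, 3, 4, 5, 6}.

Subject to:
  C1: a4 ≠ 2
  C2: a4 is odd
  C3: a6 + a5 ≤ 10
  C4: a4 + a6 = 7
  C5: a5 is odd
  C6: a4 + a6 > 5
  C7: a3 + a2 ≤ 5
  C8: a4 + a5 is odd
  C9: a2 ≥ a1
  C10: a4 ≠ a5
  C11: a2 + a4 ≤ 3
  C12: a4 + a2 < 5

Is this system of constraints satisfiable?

Unsatisfiable

Constraint 2 makes a4 odd and constraint 5 makes a5 odd, so a4 + a5 must be even. Constraint 8 says a4 + a5 is odd — contradiction.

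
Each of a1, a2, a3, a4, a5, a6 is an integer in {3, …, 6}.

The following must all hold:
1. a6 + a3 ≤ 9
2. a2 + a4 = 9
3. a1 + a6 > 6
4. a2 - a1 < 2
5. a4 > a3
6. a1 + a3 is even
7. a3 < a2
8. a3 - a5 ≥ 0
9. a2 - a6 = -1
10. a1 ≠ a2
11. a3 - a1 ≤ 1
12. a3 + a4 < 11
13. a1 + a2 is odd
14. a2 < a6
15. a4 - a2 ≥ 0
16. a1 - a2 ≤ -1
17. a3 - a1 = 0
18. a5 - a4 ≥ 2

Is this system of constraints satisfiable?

Constraints 8, 11, 15, 16, and 18 give a3 − a5 ≥ 0, a5 − a4 ≥ 2, a4 − a2 ≥ 0, a2 − a1 ≥ 1, a1 − a3 ≥ -1.
Adding all 5 inequalities: the left sides telescope to 0, and the right sides sum to 0 + 2 + 0 + 1 + (-1) = 2. So 0 ≥ 2, which is false.

Unsatisfiable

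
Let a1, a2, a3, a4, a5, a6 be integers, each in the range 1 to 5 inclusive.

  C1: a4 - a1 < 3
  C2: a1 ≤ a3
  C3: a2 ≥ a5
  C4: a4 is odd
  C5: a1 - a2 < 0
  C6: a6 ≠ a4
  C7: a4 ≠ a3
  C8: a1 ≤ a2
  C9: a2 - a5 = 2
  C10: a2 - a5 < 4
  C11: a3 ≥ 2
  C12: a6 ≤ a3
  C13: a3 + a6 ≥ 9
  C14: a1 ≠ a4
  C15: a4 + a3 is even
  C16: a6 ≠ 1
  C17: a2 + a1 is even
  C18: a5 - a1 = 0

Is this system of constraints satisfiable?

The assignment a1 = 1, a2 = 3, a3 = 5, a4 = 3, a5 = 1, a6 = 5 works:
  constraint 1 holds since a4 - a1 = 2.
  constraint 5 holds since a1 - a2 = -2.
The rest check out directly.

Satisfiable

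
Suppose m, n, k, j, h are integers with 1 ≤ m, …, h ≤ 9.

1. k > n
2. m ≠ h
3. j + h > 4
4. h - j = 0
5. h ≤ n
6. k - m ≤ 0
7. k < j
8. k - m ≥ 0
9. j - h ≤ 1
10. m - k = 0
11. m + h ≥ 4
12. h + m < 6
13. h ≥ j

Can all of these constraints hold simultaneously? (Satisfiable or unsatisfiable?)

Unsatisfiable

Constraints 1, 5, 7, and 13 give j ≤ h, h ≤ n, n < k, k < j. Chaining: j ≤ h ≤ n < k < j, which forces j < j — impossible.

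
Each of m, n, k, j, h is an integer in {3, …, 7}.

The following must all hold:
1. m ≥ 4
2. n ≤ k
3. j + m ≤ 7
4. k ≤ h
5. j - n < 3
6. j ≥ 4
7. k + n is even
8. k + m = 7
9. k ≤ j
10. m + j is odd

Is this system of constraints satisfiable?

From constraint 6: j ≥ 4. From constraint 1: m ≥ 4. Hence j + m ≥ 8. But constraint 3 requires j + m ≤ 7, and 7 < 8. Contradiction.

Unsatisfiable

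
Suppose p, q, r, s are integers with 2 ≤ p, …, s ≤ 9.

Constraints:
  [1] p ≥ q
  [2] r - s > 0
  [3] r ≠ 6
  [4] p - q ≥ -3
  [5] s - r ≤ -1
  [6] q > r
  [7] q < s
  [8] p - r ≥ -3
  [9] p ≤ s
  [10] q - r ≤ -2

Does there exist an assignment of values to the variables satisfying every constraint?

Constraints 2, 6, and 7 give q < s, s < r, r < q. Chaining: q < s < r < q, which forces q < q — impossible.

Unsatisfiable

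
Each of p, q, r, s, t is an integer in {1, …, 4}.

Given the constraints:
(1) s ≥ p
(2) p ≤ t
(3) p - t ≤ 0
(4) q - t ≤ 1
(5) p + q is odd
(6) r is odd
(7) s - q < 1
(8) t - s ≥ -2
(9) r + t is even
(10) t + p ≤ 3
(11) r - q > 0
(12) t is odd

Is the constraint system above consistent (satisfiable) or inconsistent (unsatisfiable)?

The assignment p = 1, q = 2, r = 3, s = 2, t = 1 works:
  constraint 3 holds since p - t = 0.
  constraint 4 holds since q - t = 1.
The rest check out directly.

Satisfiable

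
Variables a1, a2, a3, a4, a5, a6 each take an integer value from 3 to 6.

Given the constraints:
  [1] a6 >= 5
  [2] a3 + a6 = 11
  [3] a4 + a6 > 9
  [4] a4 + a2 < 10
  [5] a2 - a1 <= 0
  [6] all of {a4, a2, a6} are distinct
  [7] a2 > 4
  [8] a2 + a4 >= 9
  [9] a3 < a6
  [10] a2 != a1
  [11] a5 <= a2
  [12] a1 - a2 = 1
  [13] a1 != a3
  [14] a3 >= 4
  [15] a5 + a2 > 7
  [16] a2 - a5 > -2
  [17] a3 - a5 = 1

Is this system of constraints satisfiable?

Satisfiable

Try a1 = 6, a2 = 5, a3 = 5, a4 = 4, a5 = 4, a6 = 6.
Check constraint 2: a3 + a6 = 11; constraint 3: a4 + a6 = 10; constraint 4: a4 + a2 = 9. The remaining constraints are straightforward to verify.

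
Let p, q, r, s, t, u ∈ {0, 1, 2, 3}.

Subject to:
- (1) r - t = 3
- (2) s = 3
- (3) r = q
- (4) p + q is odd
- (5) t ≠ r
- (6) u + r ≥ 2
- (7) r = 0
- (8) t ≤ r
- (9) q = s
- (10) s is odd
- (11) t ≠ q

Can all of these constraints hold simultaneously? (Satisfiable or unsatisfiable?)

Constraint 7 fixes r = 0 and constraint 2 fixes s = 3. Constraints 3 and 9 give r = q = s, so r = s. But 0 ≠ 3 — contradiction.

Unsatisfiable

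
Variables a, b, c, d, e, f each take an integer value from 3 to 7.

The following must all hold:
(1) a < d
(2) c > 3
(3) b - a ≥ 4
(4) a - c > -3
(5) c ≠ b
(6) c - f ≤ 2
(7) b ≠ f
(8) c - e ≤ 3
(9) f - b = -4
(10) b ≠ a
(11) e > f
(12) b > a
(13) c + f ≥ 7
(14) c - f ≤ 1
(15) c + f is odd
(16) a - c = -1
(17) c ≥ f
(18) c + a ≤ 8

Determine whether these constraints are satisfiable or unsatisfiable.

Satisfiable

Try a = 3, b = 7, c = 4, d = 7, e = 4, f = 3.
Check constraint 3: b - a = 4; constraint 4: a - c = -1; constraint 6: c - f = 1. The remaining constraints are straightforward to verify.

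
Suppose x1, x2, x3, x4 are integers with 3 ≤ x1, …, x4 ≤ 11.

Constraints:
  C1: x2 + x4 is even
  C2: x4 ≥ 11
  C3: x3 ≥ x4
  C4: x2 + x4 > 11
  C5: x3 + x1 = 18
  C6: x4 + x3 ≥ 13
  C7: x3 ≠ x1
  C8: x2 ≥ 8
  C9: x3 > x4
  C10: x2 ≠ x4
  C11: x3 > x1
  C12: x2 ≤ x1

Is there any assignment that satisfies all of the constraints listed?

Unsatisfiable

From constraints 2 and 3: x3 ≥ x4 ≥ 11. From constraints 8 and 12: x1 ≥ x2 ≥ 8. Hence x3 + x1 ≥ 19. But constraint 5 requires x3 + x1 = 18, and 18 < 19. Contradiction.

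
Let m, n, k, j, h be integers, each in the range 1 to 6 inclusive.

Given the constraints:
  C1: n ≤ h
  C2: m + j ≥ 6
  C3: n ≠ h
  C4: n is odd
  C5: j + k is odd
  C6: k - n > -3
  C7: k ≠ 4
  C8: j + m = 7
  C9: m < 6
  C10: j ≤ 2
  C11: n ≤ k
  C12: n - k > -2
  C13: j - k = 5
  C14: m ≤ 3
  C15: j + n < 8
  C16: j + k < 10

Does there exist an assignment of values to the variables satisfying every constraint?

Unsatisfiable

From constraint 10: j ≤ 2. From constraint 14: m ≤ 3. Hence j + m ≤ 5. But constraint 8 requires j + m = 7, and 7 > 5. Contradiction.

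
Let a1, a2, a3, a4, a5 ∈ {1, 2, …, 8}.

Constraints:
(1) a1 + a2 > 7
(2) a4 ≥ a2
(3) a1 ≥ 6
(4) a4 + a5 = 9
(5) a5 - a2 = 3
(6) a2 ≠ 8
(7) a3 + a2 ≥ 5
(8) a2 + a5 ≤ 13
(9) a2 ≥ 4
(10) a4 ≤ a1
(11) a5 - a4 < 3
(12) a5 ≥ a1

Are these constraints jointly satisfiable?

From constraints 2 and 9: a4 ≥ a2 ≥ 4. From constraints 3 and 12: a5 ≥ a1 ≥ 6. Hence a4 + a5 ≥ 10. But constraint 4 requires a4 + a5 = 9, and 9 < 10. Contradiction.

Unsatisfiable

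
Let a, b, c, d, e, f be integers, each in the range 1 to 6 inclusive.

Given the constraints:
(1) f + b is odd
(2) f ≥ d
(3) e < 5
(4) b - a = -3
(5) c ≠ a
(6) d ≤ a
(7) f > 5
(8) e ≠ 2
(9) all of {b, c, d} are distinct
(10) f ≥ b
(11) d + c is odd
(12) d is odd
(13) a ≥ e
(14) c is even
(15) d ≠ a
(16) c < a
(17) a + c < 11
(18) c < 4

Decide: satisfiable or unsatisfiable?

Satisfiable

Try a = 6, b = 3, c = 2, d = 5, e = 3, f = 6.
Check constraint 4: b - a = -3; constraint 9: values 3, 2, 5 are distinct; constraint 17: a + c = 8. The remaining constraints are straightforward to verify.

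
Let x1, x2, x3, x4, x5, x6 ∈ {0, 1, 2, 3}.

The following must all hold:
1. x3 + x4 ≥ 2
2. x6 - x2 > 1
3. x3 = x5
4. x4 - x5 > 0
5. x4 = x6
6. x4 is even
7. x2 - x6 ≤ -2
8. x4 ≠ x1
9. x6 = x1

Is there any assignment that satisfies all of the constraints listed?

From constraints 5 and 9, x4 = x6 = x1, so x4 = x1. But constraint 8 says x4 ≠ x1. Contradiction.

Unsatisfiable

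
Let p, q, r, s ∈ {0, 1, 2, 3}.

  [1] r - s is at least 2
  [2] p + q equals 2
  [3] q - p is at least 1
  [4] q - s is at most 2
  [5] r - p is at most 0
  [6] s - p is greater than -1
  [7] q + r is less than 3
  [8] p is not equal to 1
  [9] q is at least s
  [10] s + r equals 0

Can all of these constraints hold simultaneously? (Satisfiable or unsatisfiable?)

Constraints 1, 3, 4, and 5 give s − q ≥ -2, q − p ≥ 1, p − r ≥ 0, r − s ≥ 2.
Adding all 4 inequalities: the left sides telescope to 0, and the right sides sum to (-2) + 1 + 0 + 2 = 1. So 0 ≥ 1, which is false.

Unsatisfiable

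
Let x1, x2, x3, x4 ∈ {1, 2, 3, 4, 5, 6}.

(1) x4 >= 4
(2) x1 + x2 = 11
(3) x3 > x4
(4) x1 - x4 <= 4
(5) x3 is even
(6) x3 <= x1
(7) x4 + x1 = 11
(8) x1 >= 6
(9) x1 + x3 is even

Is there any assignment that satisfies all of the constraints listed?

Take x1 = 6, x2 = 5, x3 = 6, x4 = 5. Then constraint 2: x1 + x2 = 11; constraint 4: x1 - x4 = 1, and every other listed constraint is also met.

Satisfiable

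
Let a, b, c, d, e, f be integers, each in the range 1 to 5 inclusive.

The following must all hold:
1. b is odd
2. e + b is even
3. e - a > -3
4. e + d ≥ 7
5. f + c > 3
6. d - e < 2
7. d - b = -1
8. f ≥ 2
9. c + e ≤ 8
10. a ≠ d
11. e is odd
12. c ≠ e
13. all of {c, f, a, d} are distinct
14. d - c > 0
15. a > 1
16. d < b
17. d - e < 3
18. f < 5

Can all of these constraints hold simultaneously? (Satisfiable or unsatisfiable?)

Setting (a, b, c, d, e, f) = (5, 5, 2, 4, 3, 3) satisfies everything: constraint 3: e - a = -2; constraint 4: e + d = 7, and the others follow.

Satisfiable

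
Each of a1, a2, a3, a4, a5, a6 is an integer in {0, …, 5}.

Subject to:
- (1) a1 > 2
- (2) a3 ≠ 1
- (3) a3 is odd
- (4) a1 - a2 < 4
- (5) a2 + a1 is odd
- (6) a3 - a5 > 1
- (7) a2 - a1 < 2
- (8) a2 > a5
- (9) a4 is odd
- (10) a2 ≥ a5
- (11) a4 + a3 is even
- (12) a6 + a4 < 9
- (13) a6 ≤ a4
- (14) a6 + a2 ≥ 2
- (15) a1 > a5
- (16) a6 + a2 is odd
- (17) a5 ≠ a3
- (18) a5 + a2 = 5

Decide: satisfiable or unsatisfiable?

The assignment a1 = 5, a2 = 4, a3 = 3, a4 = 5, a5 = 1, a6 = 1 works:
  constraint 4 holds since a1 - a2 = 1.
  constraint 6 holds since a3 - a5 = 2.
The rest check out directly.

Satisfiable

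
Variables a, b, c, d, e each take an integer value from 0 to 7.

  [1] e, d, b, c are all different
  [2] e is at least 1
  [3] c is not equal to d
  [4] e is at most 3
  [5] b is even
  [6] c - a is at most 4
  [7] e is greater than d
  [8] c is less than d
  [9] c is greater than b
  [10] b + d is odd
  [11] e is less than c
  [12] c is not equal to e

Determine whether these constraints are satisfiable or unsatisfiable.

Constraints 7, 8, and 11 give d < e, e < c, c < d. Chaining: d < e < c < d, which forces d < d — impossible.

Unsatisfiable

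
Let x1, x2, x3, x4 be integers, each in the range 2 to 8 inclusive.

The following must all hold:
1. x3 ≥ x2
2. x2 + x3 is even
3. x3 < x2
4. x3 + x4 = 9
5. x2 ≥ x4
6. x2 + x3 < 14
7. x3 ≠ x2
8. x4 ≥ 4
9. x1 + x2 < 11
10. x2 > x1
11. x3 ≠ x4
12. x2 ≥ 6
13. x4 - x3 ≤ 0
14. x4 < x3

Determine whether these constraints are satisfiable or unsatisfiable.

Unsatisfiable

From constraints 1 and 12: x3 ≥ x2 ≥ 6. From constraint 8: x4 ≥ 4. Hence x3 + x4 ≥ 10. But constraint 4 requires x3 + x4 = 9, and 9 < 10. Contradiction.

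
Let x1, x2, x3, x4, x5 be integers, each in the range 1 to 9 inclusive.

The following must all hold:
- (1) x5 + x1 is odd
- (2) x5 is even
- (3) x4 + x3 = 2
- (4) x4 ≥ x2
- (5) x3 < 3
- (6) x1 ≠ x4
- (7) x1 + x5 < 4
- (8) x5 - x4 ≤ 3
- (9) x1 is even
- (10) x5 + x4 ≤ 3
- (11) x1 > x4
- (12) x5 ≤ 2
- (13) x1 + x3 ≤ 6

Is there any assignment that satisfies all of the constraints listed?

Constraint 2 makes x5 even and constraint 9 makes x1 even, so x5 + x1 must be even. Constraint 1 says x5 + x1 is odd — contradiction.

Unsatisfiable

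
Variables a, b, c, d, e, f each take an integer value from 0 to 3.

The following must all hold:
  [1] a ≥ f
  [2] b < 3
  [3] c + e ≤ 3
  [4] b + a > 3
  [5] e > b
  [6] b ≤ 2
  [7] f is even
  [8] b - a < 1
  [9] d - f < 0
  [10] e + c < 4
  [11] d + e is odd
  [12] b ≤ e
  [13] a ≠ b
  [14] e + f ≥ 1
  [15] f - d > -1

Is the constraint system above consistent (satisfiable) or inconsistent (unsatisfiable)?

Satisfiable

Setting (a, b, c, d, e, f) = (3, 1, 0, 1, 2, 2) satisfies everything: constraint 3: c + e = 2; constraint 4: b + a = 4; constraint 8: b - a = -2, and the others follow.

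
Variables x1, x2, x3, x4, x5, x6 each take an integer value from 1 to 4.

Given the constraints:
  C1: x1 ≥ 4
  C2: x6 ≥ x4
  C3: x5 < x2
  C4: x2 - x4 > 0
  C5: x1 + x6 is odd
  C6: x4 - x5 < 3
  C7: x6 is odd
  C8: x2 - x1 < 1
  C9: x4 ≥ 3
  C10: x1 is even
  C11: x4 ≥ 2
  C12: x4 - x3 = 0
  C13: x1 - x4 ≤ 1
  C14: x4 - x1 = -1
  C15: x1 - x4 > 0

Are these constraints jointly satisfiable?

Satisfiable

Take x1 = 4, x2 = 4, x3 = 3, x4 = 3, x5 = 1, x6 = 3. Then constraint 4: x2 - x4 = 1; constraint 6: x4 - x5 = 2; constraint 8: x2 - x1 = 0, and every other listed constraint is also met.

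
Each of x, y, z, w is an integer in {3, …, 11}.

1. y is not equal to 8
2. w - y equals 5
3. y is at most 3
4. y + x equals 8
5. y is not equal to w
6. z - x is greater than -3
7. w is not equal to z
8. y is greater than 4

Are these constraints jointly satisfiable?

From constraint 8: y ≥ 5. From constraint 3: y ≤ 3. But 3 < 5, so no value of y works.

Unsatisfiable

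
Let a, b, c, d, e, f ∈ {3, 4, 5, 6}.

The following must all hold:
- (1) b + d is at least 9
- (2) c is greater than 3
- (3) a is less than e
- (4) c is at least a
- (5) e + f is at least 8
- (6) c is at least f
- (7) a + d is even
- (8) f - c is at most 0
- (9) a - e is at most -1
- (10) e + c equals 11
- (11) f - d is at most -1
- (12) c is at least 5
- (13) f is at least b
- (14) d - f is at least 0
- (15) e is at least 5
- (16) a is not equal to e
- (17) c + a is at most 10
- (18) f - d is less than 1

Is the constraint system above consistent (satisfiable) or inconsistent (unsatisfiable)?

Setting (a, b, c, d, e, f) = (4, 4, 5, 6, 6, 5) satisfies everything: constraint 1: b + d = 10; constraint 5: e + f = 11, and the others follow.

Satisfiable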